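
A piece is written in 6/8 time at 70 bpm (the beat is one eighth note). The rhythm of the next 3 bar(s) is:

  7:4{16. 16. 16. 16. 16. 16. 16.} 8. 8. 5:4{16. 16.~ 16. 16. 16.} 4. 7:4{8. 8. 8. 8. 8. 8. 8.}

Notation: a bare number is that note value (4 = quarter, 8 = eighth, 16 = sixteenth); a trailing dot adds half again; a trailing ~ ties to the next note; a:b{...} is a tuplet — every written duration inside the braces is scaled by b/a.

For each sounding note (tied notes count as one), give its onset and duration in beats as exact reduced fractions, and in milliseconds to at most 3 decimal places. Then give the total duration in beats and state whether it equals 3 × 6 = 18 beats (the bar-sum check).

1) 0.0ms=0b +367.347ms=3/7b
2) 367.347ms=3/7b +367.347ms=3/7b
3) 734.694ms=6/7b +367.347ms=3/7b
4) 1102.041ms=9/7b +367.347ms=3/7b
5) 1469.388ms=12/7b +367.347ms=3/7b
6) 1836.735ms=15/7b +367.347ms=3/7b
7) 2204.082ms=18/7b +367.347ms=3/7b
8) 2571.429ms=3b +1285.714ms=3/2b
9) 3857.143ms=9/2b +1285.714ms=3/2b
10) 5142.857ms=6b +514.286ms=3/5b
11) 5657.143ms=33/5b +1028.571ms=6/5b
12) 6685.714ms=39/5b +514.286ms=3/5b
13) 7200.0ms=42/5b +514.286ms=3/5b
14) 7714.286ms=9b +2571.429ms=3b
15) 10285.714ms=12b +734.694ms=6/7b
16) 11020.408ms=90/7b +734.694ms=6/7b
17) 11755.102ms=96/7b +734.694ms=6/7b
18) 12489.796ms=102/7b +734.694ms=6/7b
19) 13224.49ms=108/7b +734.694ms=6/7b
20) 13959.184ms=114/7b +734.694ms=6/7b
21) 14693.878ms=120/7b +734.694ms=6/7b
Σ=18b of 18 (70bpm 6/8) — PASS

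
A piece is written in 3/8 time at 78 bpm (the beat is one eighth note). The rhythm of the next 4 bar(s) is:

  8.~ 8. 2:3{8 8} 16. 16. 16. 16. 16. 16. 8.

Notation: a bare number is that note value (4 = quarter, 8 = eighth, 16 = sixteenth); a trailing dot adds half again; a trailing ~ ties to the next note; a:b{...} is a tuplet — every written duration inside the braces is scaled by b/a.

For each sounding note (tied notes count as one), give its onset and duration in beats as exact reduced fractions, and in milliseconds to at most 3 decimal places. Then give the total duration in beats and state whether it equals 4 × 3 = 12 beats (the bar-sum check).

1) 0.0ms=0b +2307.692ms=3b
2) 2307.692ms=3b +1153.846ms=3/2b
3) 3461.538ms=9/2b +1153.846ms=3/2b
4) 4615.385ms=6b +576.923ms=3/4b
5) 5192.308ms=27/4b +576.923ms=3/4b
6) 5769.231ms=15/2b +576.923ms=3/4b
7) 6346.154ms=33/4b +576.923ms=3/4b
8) 6923.077ms=9b +576.923ms=3/4b
9) 7500.0ms=39/4b +576.923ms=3/4b
10) 8076.923ms=21/2b +1153.846ms=3/2b
Σ=12b of 12 (78bpm 3/8) — PASS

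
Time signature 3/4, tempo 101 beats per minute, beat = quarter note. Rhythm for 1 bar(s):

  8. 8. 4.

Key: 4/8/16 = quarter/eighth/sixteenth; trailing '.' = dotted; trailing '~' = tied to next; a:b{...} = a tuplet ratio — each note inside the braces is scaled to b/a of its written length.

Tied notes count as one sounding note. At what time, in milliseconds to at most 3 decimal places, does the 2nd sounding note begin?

1. 0.0ms @ 0 + 445.545ms (3/4)
2. 445.545ms @ 3/4 + 445.545ms (3/4)
3. 891.089ms @ 3/2 + 891.089ms (3/2)

note 2 onset = 3/4b = 445.545ms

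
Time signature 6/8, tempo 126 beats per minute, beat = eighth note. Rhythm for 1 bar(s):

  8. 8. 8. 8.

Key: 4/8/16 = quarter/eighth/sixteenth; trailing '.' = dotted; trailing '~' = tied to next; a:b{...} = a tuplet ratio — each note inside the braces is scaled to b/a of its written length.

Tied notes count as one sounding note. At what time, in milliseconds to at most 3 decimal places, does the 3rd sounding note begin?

note 3 onset = 3b = 1428.571ms

1. 0.0ms @ 0 + 714.286ms (3/2)
2. 714.286ms @ 3/2 + 714.286ms (3/2)
3. 1428.571ms @ 3 + 714.286ms (3/2)
4. 2142.857ms @ 9/2 + 714.286ms (3/2)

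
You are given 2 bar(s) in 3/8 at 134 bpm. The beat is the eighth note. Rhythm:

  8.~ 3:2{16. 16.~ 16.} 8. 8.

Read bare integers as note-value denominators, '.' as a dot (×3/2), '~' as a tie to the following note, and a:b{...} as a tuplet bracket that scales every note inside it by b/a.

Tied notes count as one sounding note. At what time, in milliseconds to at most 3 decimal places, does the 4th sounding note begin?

1. 0.0ms @ 0 + 895.522ms (2)
2. 895.522ms @ 2 + 447.761ms (1)
3. 1343.284ms @ 3 + 671.642ms (3/2)
4. 2014.925ms @ 9/2 + 671.642ms (3/2)

note 4 onset = 9/2b = 2014.925ms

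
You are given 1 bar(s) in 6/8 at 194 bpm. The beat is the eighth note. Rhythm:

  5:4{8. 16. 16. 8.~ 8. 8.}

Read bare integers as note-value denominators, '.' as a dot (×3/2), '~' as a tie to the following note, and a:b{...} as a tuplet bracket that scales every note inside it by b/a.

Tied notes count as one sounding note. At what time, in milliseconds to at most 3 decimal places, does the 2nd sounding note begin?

note 2 onset = 6/5b = 371.134ms

1. 0.0ms @ 0 + 371.134ms (6/5)
2. 371.134ms @ 6/5 + 185.567ms (3/5)
3. 556.701ms @ 9/5 + 185.567ms (3/5)
4. 742.268ms @ 12/5 + 742.268ms (12/5)
5. 1484.536ms @ 24/5 + 371.134ms (6/5)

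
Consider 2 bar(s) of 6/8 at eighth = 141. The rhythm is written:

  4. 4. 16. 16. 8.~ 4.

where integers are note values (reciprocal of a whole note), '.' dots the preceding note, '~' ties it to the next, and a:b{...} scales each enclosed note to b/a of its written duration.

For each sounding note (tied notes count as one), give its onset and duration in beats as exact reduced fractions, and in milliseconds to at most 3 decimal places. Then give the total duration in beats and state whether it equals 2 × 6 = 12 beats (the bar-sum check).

1) 0.0ms=0b +1276.596ms=3b
2) 1276.596ms=3b +1276.596ms=3b
3) 2553.191ms=6b +319.149ms=3/4b
4) 2872.34ms=27/4b +319.149ms=3/4b
5) 3191.489ms=15/2b +1914.894ms=9/2b
Σ=12b of 12 (141bpm 6/8) — PASS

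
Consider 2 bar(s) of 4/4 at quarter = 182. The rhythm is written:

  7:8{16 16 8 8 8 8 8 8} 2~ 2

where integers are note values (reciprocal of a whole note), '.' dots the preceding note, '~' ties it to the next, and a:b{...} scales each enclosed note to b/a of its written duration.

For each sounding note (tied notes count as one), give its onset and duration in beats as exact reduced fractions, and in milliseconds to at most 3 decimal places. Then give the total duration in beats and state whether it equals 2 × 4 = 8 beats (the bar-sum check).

1) 0.0ms=0b +94.192ms=2/7b
2) 94.192ms=2/7b +94.192ms=2/7b
3) 188.383ms=4/7b +188.383ms=4/7b
4) 376.766ms=8/7b +188.383ms=4/7b
5) 565.149ms=12/7b +188.383ms=4/7b
6) 753.532ms=16/7b +188.383ms=4/7b
7) 941.915ms=20/7b +188.383ms=4/7b
8) 1130.298ms=24/7b +188.383ms=4/7b
9) 1318.681ms=4b +1318.681ms=4b
Σ=8b of 8 (182bpm 4/4) — PASS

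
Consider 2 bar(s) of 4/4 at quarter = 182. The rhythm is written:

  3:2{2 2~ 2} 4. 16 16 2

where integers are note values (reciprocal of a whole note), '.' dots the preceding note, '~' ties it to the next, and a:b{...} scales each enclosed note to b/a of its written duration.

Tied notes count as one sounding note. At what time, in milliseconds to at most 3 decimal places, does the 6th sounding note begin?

note 6 onset = 6b = 1978.022ms

1. 0.0ms @ 0 + 439.56ms (4/3)
2. 439.56ms @ 4/3 + 879.121ms (8/3)
3. 1318.681ms @ 4 + 494.505ms (3/2)
4. 1813.187ms @ 11/2 + 82.418ms (1/4)
5. 1895.604ms @ 23/4 + 82.418ms (1/4)
6. 1978.022ms @ 6 + 659.341ms (2)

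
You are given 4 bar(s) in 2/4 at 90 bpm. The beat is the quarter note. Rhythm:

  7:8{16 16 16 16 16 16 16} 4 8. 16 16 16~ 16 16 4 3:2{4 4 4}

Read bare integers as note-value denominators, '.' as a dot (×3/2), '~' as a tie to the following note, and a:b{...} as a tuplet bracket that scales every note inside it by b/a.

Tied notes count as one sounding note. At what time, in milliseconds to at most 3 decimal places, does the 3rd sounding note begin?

note 3 onset = 4/7b = 380.952ms

1. 0.0ms @ 0 + 190.476ms (2/7)
2. 190.476ms @ 2/7 + 190.476ms (2/7)
3. 380.952ms @ 4/7 + 190.476ms (2/7)
4. 571.429ms @ 6/7 + 190.476ms (2/7)
5. 761.905ms @ 8/7 + 190.476ms (2/7)
6. 952.381ms @ 10/7 + 190.476ms (2/7)
7. 1142.857ms @ 12/7 + 190.476ms (2/7)
8. 1333.333ms @ 2 + 666.667ms (1)
9. 2000.0ms @ 3 + 500.0ms (3/4)
10. 2500.0ms @ 15/4 + 166.667ms (1/4)
11. 2666.667ms @ 4 + 166.667ms (1/4)
12. 2833.333ms @ 17/4 + 333.333ms (1/2)
13. 3166.667ms @ 19/4 + 166.667ms (1/4)
14. 3333.333ms @ 5 + 666.667ms (1)
15. 4000.0ms @ 6 + 444.444ms (2/3)
16. 4444.444ms @ 20/3 + 444.444ms (2/3)
17. 4888.889ms @ 22/3 + 444.444ms (2/3)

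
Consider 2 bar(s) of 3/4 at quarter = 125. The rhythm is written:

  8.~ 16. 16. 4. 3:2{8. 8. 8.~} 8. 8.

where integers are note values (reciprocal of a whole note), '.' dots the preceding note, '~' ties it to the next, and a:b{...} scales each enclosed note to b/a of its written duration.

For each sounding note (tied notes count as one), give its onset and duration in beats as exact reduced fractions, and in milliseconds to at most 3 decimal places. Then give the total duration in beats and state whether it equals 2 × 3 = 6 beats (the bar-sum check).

1) 0.0ms=0b +540.0ms=9/8b
2) 540.0ms=9/8b +180.0ms=3/8b
3) 720.0ms=3/2b +720.0ms=3/2b
4) 1440.0ms=3b +240.0ms=1/2b
5) 1680.0ms=7/2b +240.0ms=1/2b
6) 1920.0ms=4b +600.0ms=5/4b
7) 2520.0ms=21/4b +360.0ms=3/4b
Σ=6b of 6 (125bpm 3/4) — PASS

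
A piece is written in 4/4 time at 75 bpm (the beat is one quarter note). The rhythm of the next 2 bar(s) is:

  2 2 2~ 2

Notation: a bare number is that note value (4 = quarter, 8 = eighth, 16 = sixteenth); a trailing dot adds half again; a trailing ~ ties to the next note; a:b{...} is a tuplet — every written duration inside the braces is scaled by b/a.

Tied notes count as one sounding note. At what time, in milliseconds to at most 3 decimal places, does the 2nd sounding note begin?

1. 0.0ms @ 0 + 1600.0ms (2)
2. 1600.0ms @ 2 + 1600.0ms (2)
3. 3200.0ms @ 4 + 3200.0ms (4)

note 2 onset = 2b = 1600.0ms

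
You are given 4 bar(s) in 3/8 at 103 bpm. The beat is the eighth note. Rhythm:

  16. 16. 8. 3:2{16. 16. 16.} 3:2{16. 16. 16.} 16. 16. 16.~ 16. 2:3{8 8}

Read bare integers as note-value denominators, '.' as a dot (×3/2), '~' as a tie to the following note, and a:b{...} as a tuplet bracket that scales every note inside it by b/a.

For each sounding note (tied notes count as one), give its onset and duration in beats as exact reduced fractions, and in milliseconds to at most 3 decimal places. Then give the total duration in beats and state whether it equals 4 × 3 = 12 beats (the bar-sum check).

1) 0.0ms=0b +436.893ms=3/4b
2) 436.893ms=3/4b +436.893ms=3/4b
3) 873.786ms=3/2b +873.786ms=3/2b
4) 1747.573ms=3b +291.262ms=1/2b
5) 2038.835ms=7/2b +291.262ms=1/2b
6) 2330.097ms=4b +291.262ms=1/2b
7) 2621.359ms=9/2b +291.262ms=1/2b
8) 2912.621ms=5b +291.262ms=1/2b
9) 3203.883ms=11/2b +291.262ms=1/2b
10) 3495.146ms=6b +436.893ms=3/4b
11) 3932.039ms=27/4b +436.893ms=3/4b
12) 4368.932ms=15/2b +873.786ms=3/2b
13) 5242.718ms=9b +873.786ms=3/2b
14) 6116.505ms=21/2b +873.786ms=3/2b
Σ=12b of 12 (103bpm 3/8) — PASS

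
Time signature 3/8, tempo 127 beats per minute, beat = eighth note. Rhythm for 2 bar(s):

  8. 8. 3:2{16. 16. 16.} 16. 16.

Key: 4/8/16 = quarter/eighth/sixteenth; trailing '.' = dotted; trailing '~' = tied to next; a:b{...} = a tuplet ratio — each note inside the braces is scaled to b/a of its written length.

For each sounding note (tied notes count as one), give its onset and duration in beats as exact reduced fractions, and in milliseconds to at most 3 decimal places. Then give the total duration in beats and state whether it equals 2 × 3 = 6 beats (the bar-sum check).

1) 0.0ms=0b +708.661ms=3/2b
2) 708.661ms=3/2b +708.661ms=3/2b
3) 1417.323ms=3b +236.22ms=1/2b
4) 1653.543ms=7/2b +236.22ms=1/2b
5) 1889.764ms=4b +236.22ms=1/2b
6) 2125.984ms=9/2b +354.331ms=3/4b
7) 2480.315ms=21/4b +354.331ms=3/4b
Σ=6b of 6 (127bpm 3/8) — PASS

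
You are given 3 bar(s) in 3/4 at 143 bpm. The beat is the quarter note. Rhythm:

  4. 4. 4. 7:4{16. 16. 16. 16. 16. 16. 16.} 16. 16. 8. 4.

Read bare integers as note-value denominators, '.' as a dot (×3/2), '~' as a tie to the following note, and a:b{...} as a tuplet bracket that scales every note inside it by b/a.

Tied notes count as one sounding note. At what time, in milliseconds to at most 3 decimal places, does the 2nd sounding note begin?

1. 0.0ms @ 0 + 629.371ms (3/2)
2. 629.371ms @ 3/2 + 629.371ms (3/2)
3. 1258.741ms @ 3 + 629.371ms (3/2)
4. 1888.112ms @ 9/2 + 89.91ms (3/14)
5. 1978.022ms @ 33/7 + 89.91ms (3/14)
6. 2067.932ms @ 69/14 + 89.91ms (3/14)
7. 2157.842ms @ 36/7 + 89.91ms (3/14)
8. 2247.752ms @ 75/14 + 89.91ms (3/14)
9. 2337.662ms @ 39/7 + 89.91ms (3/14)
10. 2427.572ms @ 81/14 + 89.91ms (3/14)
11. 2517.483ms @ 6 + 157.343ms (3/8)
12. 2674.825ms @ 51/8 + 157.343ms (3/8)
13. 2832.168ms @ 27/4 + 314.685ms (3/4)
14. 3146.853ms @ 15/2 + 629.371ms (3/2)

note 2 onset = 3/2b = 629.371ms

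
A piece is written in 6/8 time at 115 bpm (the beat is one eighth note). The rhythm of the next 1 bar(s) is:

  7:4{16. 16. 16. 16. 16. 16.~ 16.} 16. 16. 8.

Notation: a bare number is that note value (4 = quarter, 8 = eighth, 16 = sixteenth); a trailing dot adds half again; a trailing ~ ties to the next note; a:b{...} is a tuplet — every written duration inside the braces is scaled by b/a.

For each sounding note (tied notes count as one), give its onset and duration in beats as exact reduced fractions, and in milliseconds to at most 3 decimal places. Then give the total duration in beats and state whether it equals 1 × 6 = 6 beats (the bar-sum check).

1) 0.0ms=0b +223.602ms=3/7b
2) 223.602ms=3/7b +223.602ms=3/7b
3) 447.205ms=6/7b +223.602ms=3/7b
4) 670.807ms=9/7b +223.602ms=3/7b
5) 894.41ms=12/7b +223.602ms=3/7b
6) 1118.012ms=15/7b +447.205ms=6/7b
7) 1565.217ms=3b +391.304ms=3/4b
8) 1956.522ms=15/4b +391.304ms=3/4b
9) 2347.826ms=9/2b +782.609ms=3/2b
Σ=6b of 6 (115bpm 6/8) — PASS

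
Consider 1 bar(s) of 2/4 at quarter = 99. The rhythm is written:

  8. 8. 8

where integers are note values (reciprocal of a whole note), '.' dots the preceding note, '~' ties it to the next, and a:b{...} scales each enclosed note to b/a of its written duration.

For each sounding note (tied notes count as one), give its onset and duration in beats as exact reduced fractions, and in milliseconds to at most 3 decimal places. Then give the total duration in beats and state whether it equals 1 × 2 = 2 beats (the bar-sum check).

1) 0.0ms=0b +454.545ms=3/4b
2) 454.545ms=3/4b +454.545ms=3/4b
3) 909.091ms=3/2b +303.03ms=1/2b
Σ=2b of 2 (99bpm 2/4) — PASS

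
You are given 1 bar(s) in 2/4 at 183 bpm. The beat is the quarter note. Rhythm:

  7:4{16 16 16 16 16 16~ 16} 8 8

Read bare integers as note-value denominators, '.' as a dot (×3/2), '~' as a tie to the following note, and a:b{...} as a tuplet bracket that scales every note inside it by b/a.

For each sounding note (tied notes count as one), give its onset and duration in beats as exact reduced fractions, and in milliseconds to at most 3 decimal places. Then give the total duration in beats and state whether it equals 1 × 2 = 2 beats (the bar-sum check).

1) 0.0ms=0b +46.838ms=1/7b
2) 46.838ms=1/7b +46.838ms=1/7b
3) 93.677ms=2/7b +46.838ms=1/7b
4) 140.515ms=3/7b +46.838ms=1/7b
5) 187.354ms=4/7b +46.838ms=1/7b
6) 234.192ms=5/7b +93.677ms=2/7b
7) 327.869ms=1b +163.934ms=1/2b
8) 491.803ms=3/2b +163.934ms=1/2b
Σ=2b of 2 (183bpm 2/4) — PASS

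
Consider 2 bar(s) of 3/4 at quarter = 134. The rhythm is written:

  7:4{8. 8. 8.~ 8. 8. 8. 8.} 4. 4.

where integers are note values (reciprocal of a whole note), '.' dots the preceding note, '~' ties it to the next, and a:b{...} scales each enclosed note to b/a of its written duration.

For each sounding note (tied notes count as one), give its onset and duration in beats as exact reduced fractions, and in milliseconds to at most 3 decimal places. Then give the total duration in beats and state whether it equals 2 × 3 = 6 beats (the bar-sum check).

1) 0.0ms=0b +191.898ms=3/7b
2) 191.898ms=3/7b +191.898ms=3/7b
3) 383.795ms=6/7b +383.795ms=6/7b
4) 767.591ms=12/7b +191.898ms=3/7b
5) 959.488ms=15/7b +191.898ms=3/7b
6) 1151.386ms=18/7b +191.898ms=3/7b
7) 1343.284ms=3b +671.642ms=3/2b
8) 2014.925ms=9/2b +671.642ms=3/2b
Σ=6b of 6 (134bpm 3/4) — PASS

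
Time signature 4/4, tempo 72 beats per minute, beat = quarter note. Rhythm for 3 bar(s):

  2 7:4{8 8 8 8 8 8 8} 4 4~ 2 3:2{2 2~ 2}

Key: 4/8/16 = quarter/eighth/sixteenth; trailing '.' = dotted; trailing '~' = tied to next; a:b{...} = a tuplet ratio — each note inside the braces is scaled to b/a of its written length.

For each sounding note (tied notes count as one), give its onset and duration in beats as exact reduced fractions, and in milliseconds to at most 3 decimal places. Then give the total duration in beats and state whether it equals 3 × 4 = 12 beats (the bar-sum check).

1) 0.0ms=0b +1666.667ms=2b
2) 1666.667ms=2b +238.095ms=2/7b
3) 1904.762ms=16/7b +238.095ms=2/7b
4) 2142.857ms=18/7b +238.095ms=2/7b
5) 2380.952ms=20/7b +238.095ms=2/7b
6) 2619.048ms=22/7b +238.095ms=2/7b
7) 2857.143ms=24/7b +238.095ms=2/7b
8) 3095.238ms=26/7b +238.095ms=2/7b
9) 3333.333ms=4b +833.333ms=1b
10) 4166.667ms=5b +2500.0ms=3b
11) 6666.667ms=8b +1111.111ms=4/3b
12) 7777.778ms=28/3b +2222.222ms=8/3b
Σ=12b of 12 (72bpm 4/4) — PASS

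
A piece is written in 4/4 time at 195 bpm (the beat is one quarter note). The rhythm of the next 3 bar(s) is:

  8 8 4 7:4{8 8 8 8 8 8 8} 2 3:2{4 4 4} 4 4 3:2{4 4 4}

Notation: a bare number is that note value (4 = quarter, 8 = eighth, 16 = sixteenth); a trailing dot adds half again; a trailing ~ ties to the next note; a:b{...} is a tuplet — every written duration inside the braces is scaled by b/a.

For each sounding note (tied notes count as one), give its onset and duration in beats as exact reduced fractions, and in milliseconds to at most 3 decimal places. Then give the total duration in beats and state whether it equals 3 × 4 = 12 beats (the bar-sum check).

1) 0.0ms=0b +153.846ms=1/2b
2) 153.846ms=1/2b +153.846ms=1/2b
3) 307.692ms=1b +307.692ms=1b
4) 615.385ms=2b +87.912ms=2/7b
5) 703.297ms=16/7b +87.912ms=2/7b
6) 791.209ms=18/7b +87.912ms=2/7b
7) 879.121ms=20/7b +87.912ms=2/7b
8) 967.033ms=22/7b +87.912ms=2/7b
9) 1054.945ms=24/7b +87.912ms=2/7b
10) 1142.857ms=26/7b +87.912ms=2/7b
11) 1230.769ms=4b +615.385ms=2b
12) 1846.154ms=6b +205.128ms=2/3b
13) 2051.282ms=20/3b +205.128ms=2/3b
14) 2256.41ms=22/3b +205.128ms=2/3b
15) 2461.538ms=8b +307.692ms=1b
16) 2769.231ms=9b +307.692ms=1b
17) 3076.923ms=10b +205.128ms=2/3b
18) 3282.051ms=32/3b +205.128ms=2/3b
19) 3487.179ms=34/3b +205.128ms=2/3b
Σ=12b of 12 (195bpm 4/4) — PASS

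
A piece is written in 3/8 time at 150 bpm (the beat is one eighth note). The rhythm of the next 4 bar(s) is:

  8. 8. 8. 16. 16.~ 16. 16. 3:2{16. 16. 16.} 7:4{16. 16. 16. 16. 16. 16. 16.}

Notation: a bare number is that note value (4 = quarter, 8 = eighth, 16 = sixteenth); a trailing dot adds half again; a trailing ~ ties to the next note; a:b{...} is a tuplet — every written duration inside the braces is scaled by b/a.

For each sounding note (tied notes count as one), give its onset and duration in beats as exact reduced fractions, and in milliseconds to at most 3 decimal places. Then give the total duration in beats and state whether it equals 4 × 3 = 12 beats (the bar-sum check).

1) 0.0ms=0b +600.0ms=3/2b
2) 600.0ms=3/2b +600.0ms=3/2b
3) 1200.0ms=3b +600.0ms=3/2b
4) 1800.0ms=9/2b +300.0ms=3/4b
5) 2100.0ms=21/4b +600.0ms=3/2b
6) 2700.0ms=27/4b +300.0ms=3/4b
7) 3000.0ms=15/2b +200.0ms=1/2b
8) 3200.0ms=8b +200.0ms=1/2b
9) 3400.0ms=17/2b +200.0ms=1/2b
10) 3600.0ms=9b +171.429ms=3/7b
11) 3771.429ms=66/7b +171.429ms=3/7b
12) 3942.857ms=69/7b +171.429ms=3/7b
13) 4114.286ms=72/7b +171.429ms=3/7b
14) 4285.714ms=75/7b +171.429ms=3/7b
15) 4457.143ms=78/7b +171.429ms=3/7b
16) 4628.571ms=81/7b +171.429ms=3/7b
Σ=12b of 12 (150bpm 3/8) — PASS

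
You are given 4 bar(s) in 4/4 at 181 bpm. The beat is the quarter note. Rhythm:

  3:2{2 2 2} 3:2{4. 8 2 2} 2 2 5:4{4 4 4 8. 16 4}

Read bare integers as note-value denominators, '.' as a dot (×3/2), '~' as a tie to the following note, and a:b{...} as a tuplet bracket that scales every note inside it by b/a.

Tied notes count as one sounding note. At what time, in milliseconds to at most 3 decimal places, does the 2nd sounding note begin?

note 2 onset = 4/3b = 441.989ms

1. 0.0ms @ 0 + 441.989ms (4/3)
2. 441.989ms @ 4/3 + 441.989ms (4/3)
3. 883.978ms @ 8/3 + 441.989ms (4/3)
4. 1325.967ms @ 4 + 331.492ms (1)
5. 1657.459ms @ 5 + 110.497ms (1/3)
6. 1767.956ms @ 16/3 + 441.989ms (4/3)
7. 2209.945ms @ 20/3 + 441.989ms (4/3)
8. 2651.934ms @ 8 + 662.983ms (2)
9. 3314.917ms @ 10 + 662.983ms (2)
10. 3977.901ms @ 12 + 265.193ms (4/5)
11. 4243.094ms @ 64/5 + 265.193ms (4/5)
12. 4508.287ms @ 68/5 + 265.193ms (4/5)
13. 4773.481ms @ 72/5 + 198.895ms (3/5)
14. 4972.376ms @ 15 + 66.298ms (1/5)
15. 5038.674ms @ 76/5 + 265.193ms (4/5)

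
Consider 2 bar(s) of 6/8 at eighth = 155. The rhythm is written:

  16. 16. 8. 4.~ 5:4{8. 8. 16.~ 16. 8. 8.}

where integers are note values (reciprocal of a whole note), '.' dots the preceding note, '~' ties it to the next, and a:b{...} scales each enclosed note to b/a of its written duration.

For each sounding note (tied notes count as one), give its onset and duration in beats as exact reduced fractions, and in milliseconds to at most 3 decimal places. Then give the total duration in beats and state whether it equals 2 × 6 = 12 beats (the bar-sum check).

1) 0.0ms=0b +290.323ms=3/4b
2) 290.323ms=3/4b +290.323ms=3/4b
3) 580.645ms=3/2b +580.645ms=3/2b
4) 1161.29ms=3b +1625.806ms=21/5b
5) 2787.097ms=36/5b +464.516ms=6/5b
6) 3251.613ms=42/5b +464.516ms=6/5b
7) 3716.129ms=48/5b +464.516ms=6/5b
8) 4180.645ms=54/5b +464.516ms=6/5b
Σ=12b of 12 (155bpm 6/8) — PASS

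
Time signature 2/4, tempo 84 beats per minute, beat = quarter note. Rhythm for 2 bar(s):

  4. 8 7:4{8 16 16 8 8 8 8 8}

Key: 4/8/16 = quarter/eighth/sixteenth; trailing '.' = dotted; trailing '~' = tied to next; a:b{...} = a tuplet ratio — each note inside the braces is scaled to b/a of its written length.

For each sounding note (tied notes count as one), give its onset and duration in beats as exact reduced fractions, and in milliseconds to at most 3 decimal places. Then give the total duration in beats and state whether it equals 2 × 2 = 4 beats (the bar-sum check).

1) 0.0ms=0b +1071.429ms=3/2b
2) 1071.429ms=3/2b +357.143ms=1/2b
3) 1428.571ms=2b +204.082ms=2/7b
4) 1632.653ms=16/7b +102.041ms=1/7b
5) 1734.694ms=17/7b +102.041ms=1/7b
6) 1836.735ms=18/7b +204.082ms=2/7b
7) 2040.816ms=20/7b +204.082ms=2/7b
8) 2244.898ms=22/7b +204.082ms=2/7b
9) 2448.98ms=24/7b +204.082ms=2/7b
10) 2653.061ms=26/7b +204.082ms=2/7b
Σ=4b of 4 (84bpm 2/4) — PASS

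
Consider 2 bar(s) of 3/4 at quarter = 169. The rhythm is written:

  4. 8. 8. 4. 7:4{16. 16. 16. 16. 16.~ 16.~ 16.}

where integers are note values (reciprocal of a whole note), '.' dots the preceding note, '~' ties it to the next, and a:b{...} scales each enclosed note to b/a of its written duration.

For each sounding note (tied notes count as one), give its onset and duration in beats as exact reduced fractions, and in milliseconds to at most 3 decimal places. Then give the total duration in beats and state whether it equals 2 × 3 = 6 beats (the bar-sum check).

1) 0.0ms=0b +532.544ms=3/2b
2) 532.544ms=3/2b +266.272ms=3/4b
3) 798.817ms=9/4b +266.272ms=3/4b
4) 1065.089ms=3b +532.544ms=3/2b
5) 1597.633ms=9/2b +76.078ms=3/14b
6) 1673.711ms=33/7b +76.078ms=3/14b
7) 1749.789ms=69/14b +76.078ms=3/14b
8) 1825.866ms=36/7b +76.078ms=3/14b
9) 1901.944ms=75/14b +228.233ms=9/14b
Σ=6b of 6 (169bpm 3/4) — PASS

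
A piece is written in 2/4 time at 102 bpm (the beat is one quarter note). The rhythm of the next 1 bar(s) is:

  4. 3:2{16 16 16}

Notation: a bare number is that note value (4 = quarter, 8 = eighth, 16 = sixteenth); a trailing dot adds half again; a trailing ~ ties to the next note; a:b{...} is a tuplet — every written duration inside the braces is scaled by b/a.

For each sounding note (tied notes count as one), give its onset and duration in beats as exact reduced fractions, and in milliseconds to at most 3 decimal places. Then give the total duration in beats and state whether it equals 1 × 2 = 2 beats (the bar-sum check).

1) 0.0ms=0b +882.353ms=3/2b
2) 882.353ms=3/2b +98.039ms=1/6b
3) 980.392ms=5/3b +98.039ms=1/6b
4) 1078.431ms=11/6b +98.039ms=1/6b
Σ=2b of 2 (102bpm 2/4) — PASS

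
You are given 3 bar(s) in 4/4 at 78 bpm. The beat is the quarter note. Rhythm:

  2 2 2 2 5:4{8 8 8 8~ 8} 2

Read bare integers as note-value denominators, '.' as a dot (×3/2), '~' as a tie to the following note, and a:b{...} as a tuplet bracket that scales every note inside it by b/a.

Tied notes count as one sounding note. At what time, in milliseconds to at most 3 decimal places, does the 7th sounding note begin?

note 7 onset = 44/5b = 6769.231ms

1. 0.0ms @ 0 + 1538.462ms (2)
2. 1538.462ms @ 2 + 1538.462ms (2)
3. 3076.923ms @ 4 + 1538.462ms (2)
4. 4615.385ms @ 6 + 1538.462ms (2)
5. 6153.846ms @ 8 + 307.692ms (2/5)
6. 6461.538ms @ 42/5 + 307.692ms (2/5)
7. 6769.231ms @ 44/5 + 307.692ms (2/5)
8. 7076.923ms @ 46/5 + 615.385ms (4/5)
9. 7692.308ms @ 10 + 1538.462ms (2)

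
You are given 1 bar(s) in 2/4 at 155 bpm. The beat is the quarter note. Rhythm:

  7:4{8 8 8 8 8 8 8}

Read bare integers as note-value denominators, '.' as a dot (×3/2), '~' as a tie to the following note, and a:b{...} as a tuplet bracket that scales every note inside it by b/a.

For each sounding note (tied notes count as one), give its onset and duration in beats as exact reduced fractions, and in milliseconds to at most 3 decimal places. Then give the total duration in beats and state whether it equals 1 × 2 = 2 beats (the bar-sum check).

1) 0.0ms=0b +110.599ms=2/7b
2) 110.599ms=2/7b +110.599ms=2/7b
3) 221.198ms=4/7b +110.599ms=2/7b
4) 331.797ms=6/7b +110.599ms=2/7b
5) 442.396ms=8/7b +110.599ms=2/7b
6) 552.995ms=10/7b +110.599ms=2/7b
7) 663.594ms=12/7b +110.599ms=2/7b
Σ=2b of 2 (155bpm 2/4) — PASS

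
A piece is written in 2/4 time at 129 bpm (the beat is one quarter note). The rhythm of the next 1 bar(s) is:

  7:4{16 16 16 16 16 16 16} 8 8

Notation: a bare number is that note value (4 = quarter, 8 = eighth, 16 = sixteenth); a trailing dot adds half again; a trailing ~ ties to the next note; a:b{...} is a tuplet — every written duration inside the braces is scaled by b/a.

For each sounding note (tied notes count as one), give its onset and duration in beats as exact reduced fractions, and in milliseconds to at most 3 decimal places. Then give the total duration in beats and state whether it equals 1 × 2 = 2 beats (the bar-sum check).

1) 0.0ms=0b +66.445ms=1/7b
2) 66.445ms=1/7b +66.445ms=1/7b
3) 132.89ms=2/7b +66.445ms=1/7b
4) 199.336ms=3/7b +66.445ms=1/7b
5) 265.781ms=4/7b +66.445ms=1/7b
6) 332.226ms=5/7b +66.445ms=1/7b
7) 398.671ms=6/7b +66.445ms=1/7b
8) 465.116ms=1b +232.558ms=1/2b
9) 697.674ms=3/2b +232.558ms=1/2b
Σ=2b of 2 (129bpm 2/4) — PASS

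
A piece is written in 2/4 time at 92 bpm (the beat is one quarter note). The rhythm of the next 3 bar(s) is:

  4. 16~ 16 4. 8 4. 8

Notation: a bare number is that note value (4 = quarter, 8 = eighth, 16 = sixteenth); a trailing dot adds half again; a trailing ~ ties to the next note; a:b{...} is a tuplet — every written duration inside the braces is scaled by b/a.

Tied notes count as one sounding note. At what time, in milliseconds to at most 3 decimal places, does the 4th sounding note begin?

1. 0.0ms @ 0 + 978.261ms (3/2)
2. 978.261ms @ 3/2 + 326.087ms (1/2)
3. 1304.348ms @ 2 + 978.261ms (3/2)
4. 2282.609ms @ 7/2 + 326.087ms (1/2)
5. 2608.696ms @ 4 + 978.261ms (3/2)
6. 3586.957ms @ 11/2 + 326.087ms (1/2)

note 4 onset = 7/2b = 2282.609ms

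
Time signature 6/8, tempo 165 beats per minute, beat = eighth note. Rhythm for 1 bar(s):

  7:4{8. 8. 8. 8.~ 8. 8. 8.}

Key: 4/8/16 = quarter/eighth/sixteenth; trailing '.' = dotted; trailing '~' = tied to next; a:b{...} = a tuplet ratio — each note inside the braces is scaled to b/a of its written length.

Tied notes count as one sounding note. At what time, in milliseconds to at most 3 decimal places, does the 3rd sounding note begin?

1. 0.0ms @ 0 + 311.688ms (6/7)
2. 311.688ms @ 6/7 + 311.688ms (6/7)
3. 623.377ms @ 12/7 + 311.688ms (6/7)
4. 935.065ms @ 18/7 + 623.377ms (12/7)
5. 1558.442ms @ 30/7 + 311.688ms (6/7)
6. 1870.13ms @ 36/7 + 311.688ms (6/7)

note 3 onset = 12/7b = 623.377ms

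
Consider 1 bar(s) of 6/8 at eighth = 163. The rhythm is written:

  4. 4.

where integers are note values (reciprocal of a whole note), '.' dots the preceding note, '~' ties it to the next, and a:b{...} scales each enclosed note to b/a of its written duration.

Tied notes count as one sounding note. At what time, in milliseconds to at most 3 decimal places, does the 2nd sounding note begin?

1. 0.0ms @ 0 + 1104.294ms (3)
2. 1104.294ms @ 3 + 1104.294ms (3)

note 2 onset = 3b = 1104.294ms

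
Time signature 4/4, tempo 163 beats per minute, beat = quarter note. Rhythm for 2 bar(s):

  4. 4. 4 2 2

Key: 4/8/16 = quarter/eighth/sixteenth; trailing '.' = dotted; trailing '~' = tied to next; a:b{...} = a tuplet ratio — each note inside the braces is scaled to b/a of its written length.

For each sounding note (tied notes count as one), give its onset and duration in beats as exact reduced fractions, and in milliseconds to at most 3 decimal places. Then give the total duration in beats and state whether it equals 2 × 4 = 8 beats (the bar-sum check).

1) 0.0ms=0b +552.147ms=3/2b
2) 552.147ms=3/2b +552.147ms=3/2b
3) 1104.294ms=3b +368.098ms=1b
4) 1472.393ms=4b +736.196ms=2b
5) 2208.589ms=6b +736.196ms=2b
Σ=8b of 8 (163bpm 4/4) — PASS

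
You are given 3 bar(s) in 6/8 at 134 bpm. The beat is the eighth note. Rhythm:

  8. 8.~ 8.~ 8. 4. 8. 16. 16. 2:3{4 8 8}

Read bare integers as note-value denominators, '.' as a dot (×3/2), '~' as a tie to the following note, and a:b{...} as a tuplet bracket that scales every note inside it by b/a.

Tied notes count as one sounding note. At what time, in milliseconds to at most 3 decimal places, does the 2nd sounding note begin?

1. 0.0ms @ 0 + 671.642ms (3/2)
2. 671.642ms @ 3/2 + 2014.925ms (9/2)
3. 2686.567ms @ 6 + 1343.284ms (3)
4. 4029.851ms @ 9 + 671.642ms (3/2)
5. 4701.493ms @ 21/2 + 335.821ms (3/4)
6. 5037.313ms @ 45/4 + 335.821ms (3/4)
7. 5373.134ms @ 12 + 1343.284ms (3)
8. 6716.418ms @ 15 + 671.642ms (3/2)
9. 7388.06ms @ 33/2 + 671.642ms (3/2)

note 2 onset = 3/2b = 671.642ms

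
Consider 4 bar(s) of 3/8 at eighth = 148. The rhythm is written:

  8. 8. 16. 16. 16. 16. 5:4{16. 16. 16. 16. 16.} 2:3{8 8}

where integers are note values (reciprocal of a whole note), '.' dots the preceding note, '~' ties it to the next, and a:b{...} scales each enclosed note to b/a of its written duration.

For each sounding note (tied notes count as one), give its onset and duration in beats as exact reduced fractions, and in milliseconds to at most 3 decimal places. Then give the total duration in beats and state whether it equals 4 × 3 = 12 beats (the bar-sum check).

1) 0.0ms=0b +608.108ms=3/2b
2) 608.108ms=3/2b +608.108ms=3/2b
3) 1216.216ms=3b +304.054ms=3/4b
4) 1520.27ms=15/4b +304.054ms=3/4b
5) 1824.324ms=9/2b +304.054ms=3/4b
6) 2128.378ms=21/4b +304.054ms=3/4b
7) 2432.432ms=6b +243.243ms=3/5b
8) 2675.676ms=33/5b +243.243ms=3/5b
9) 2918.919ms=36/5b +243.243ms=3/5b
10) 3162.162ms=39/5b +243.243ms=3/5b
11) 3405.405ms=42/5b +243.243ms=3/5b
12) 3648.649ms=9b +608.108ms=3/2b
13) 4256.757ms=21/2b +608.108ms=3/2b
Σ=12b of 12 (148bpm 3/8) — PASS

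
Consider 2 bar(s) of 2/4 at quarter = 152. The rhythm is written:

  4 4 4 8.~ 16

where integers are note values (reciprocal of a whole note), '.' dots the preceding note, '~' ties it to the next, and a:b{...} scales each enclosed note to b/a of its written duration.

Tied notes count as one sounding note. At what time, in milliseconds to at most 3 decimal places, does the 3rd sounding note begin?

1. 0.0ms @ 0 + 394.737ms (1)
2. 394.737ms @ 1 + 394.737ms (1)
3. 789.474ms @ 2 + 394.737ms (1)
4. 1184.211ms @ 3 + 394.737ms (1)

note 3 onset = 2b = 789.474ms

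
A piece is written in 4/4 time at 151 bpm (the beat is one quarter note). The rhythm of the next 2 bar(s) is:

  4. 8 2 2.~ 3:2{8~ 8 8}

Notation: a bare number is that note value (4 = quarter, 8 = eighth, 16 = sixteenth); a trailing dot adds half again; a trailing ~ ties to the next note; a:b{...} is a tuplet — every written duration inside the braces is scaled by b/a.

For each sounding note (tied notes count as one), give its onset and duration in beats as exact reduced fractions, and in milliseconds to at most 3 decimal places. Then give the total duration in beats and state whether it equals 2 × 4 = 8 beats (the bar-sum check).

1) 0.0ms=0b +596.026ms=3/2b
2) 596.026ms=3/2b +198.675ms=1/2b
3) 794.702ms=2b +794.702ms=2b
4) 1589.404ms=4b +1456.954ms=11/3b
5) 3046.358ms=23/3b +132.45ms=1/3b
Σ=8b of 8 (151bpm 4/4) — PASS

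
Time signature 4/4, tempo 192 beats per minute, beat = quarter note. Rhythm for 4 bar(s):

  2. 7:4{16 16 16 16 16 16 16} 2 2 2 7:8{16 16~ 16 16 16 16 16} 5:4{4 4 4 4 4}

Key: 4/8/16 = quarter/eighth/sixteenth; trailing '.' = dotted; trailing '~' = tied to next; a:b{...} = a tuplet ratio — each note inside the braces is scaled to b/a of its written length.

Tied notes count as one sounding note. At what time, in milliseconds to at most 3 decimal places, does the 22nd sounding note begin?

1. 0.0ms @ 0 + 937.5ms (3)
2. 937.5ms @ 3 + 44.643ms (1/7)
3. 982.143ms @ 22/7 + 44.643ms (1/7)
4. 1026.786ms @ 23/7 + 44.643ms (1/7)
5. 1071.429ms @ 24/7 + 44.643ms (1/7)
6. 1116.071ms @ 25/7 + 44.643ms (1/7)
7. 1160.714ms @ 26/7 + 44.643ms (1/7)
8. 1205.357ms @ 27/7 + 44.643ms (1/7)
9. 1250.0ms @ 4 + 625.0ms (2)
10. 1875.0ms @ 6 + 625.0ms (2)
11. 2500.0ms @ 8 + 625.0ms (2)
12. 3125.0ms @ 10 + 89.286ms (2/7)
13. 3214.286ms @ 72/7 + 178.571ms (4/7)
14. 3392.857ms @ 76/7 + 89.286ms (2/7)
15. 3482.143ms @ 78/7 + 89.286ms (2/7)
16. 3571.429ms @ 80/7 + 89.286ms (2/7)
17. 3660.714ms @ 82/7 + 89.286ms (2/7)
18. 3750.0ms @ 12 + 250.0ms (4/5)
19. 4000.0ms @ 64/5 + 250.0ms (4/5)
20. 4250.0ms @ 68/5 + 250.0ms (4/5)
21. 4500.0ms @ 72/5 + 250.0ms (4/5)
22. 4750.0ms @ 76/5 + 250.0ms (4/5)

note 22 onset = 76/5b = 4750.0ms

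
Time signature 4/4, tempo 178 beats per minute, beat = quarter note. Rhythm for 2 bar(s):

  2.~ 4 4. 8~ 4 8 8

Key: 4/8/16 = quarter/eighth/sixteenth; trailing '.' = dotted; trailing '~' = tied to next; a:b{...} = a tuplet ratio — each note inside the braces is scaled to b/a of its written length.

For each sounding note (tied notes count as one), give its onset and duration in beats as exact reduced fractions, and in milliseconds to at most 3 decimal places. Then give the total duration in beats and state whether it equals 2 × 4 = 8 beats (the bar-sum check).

1) 0.0ms=0b +1348.315ms=4b
2) 1348.315ms=4b +505.618ms=3/2b
3) 1853.933ms=11/2b +505.618ms=3/2b
4) 2359.551ms=7b +168.539ms=1/2b
5) 2528.09ms=15/2b +168.539ms=1/2b
Σ=8b of 8 (178bpm 4/4) — PASS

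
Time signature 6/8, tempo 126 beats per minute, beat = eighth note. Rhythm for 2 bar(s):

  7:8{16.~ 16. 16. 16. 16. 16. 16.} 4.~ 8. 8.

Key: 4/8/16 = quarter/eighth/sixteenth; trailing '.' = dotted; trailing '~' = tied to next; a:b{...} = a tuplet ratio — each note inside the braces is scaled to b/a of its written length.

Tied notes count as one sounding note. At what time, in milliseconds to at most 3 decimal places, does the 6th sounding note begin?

note 6 onset = 36/7b = 2448.98ms

1. 0.0ms @ 0 + 816.327ms (12/7)
2. 816.327ms @ 12/7 + 408.163ms (6/7)
3. 1224.49ms @ 18/7 + 408.163ms (6/7)
4. 1632.653ms @ 24/7 + 408.163ms (6/7)
5. 2040.816ms @ 30/7 + 408.163ms (6/7)
6. 2448.98ms @ 36/7 + 408.163ms (6/7)
7. 2857.143ms @ 6 + 2142.857ms (9/2)
8. 5000.0ms @ 21/2 + 714.286ms (3/2)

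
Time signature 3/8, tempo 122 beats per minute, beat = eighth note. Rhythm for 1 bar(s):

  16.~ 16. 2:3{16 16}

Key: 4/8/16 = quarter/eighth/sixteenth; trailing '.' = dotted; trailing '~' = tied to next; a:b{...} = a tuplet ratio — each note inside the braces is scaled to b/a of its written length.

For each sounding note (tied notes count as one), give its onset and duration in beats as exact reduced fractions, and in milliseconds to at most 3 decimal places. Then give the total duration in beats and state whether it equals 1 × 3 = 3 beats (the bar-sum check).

1) 0.0ms=0b +737.705ms=3/2b
2) 737.705ms=3/2b +368.852ms=3/4b
3) 1106.557ms=9/4b +368.852ms=3/4b
Σ=3b of 3 (122bpm 3/8) — PASS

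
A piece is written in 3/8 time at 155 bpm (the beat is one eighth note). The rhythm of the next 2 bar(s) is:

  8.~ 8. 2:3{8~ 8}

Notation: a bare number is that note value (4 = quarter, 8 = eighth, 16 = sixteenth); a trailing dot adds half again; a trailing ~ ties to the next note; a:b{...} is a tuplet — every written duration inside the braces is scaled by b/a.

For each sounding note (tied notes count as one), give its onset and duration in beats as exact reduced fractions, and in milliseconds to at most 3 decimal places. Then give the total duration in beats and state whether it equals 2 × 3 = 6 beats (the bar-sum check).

1) 0.0ms=0b +1161.29ms=3b
2) 1161.29ms=3b +1161.29ms=3b
Σ=6b of 6 (155bpm 3/8) — PASS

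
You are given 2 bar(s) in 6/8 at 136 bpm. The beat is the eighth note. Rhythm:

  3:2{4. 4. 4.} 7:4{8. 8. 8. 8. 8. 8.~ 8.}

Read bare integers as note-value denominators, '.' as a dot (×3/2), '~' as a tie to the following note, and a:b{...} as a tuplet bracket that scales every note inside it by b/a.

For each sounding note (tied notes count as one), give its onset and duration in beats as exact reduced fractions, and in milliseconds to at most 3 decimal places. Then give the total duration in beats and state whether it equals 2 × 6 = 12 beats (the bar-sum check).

1) 0.0ms=0b +882.353ms=2b
2) 882.353ms=2b +882.353ms=2b
3) 1764.706ms=4b +882.353ms=2b
4) 2647.059ms=6b +378.151ms=6/7b
5) 3025.21ms=48/7b +378.151ms=6/7b
6) 3403.361ms=54/7b +378.151ms=6/7b
7) 3781.513ms=60/7b +378.151ms=6/7b
8) 4159.664ms=66/7b +378.151ms=6/7b
9) 4537.815ms=72/7b +756.303ms=12/7b
Σ=12b of 12 (136bpm 6/8) — PASS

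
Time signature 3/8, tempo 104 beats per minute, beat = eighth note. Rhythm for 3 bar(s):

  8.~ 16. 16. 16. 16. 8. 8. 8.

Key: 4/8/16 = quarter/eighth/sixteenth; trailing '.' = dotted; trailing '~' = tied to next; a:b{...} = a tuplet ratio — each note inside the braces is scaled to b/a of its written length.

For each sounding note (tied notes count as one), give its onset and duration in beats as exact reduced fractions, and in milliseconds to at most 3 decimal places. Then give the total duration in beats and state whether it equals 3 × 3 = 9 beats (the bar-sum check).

1) 0.0ms=0b +1298.077ms=9/4b
2) 1298.077ms=9/4b +432.692ms=3/4b
3) 1730.769ms=3b +432.692ms=3/4b
4) 2163.462ms=15/4b +432.692ms=3/4b
5) 2596.154ms=9/2b +865.385ms=3/2b
6) 3461.538ms=6b +865.385ms=3/2b
7) 4326.923ms=15/2b +865.385ms=3/2b
Σ=9b of 9 (104bpm 3/8) — PASS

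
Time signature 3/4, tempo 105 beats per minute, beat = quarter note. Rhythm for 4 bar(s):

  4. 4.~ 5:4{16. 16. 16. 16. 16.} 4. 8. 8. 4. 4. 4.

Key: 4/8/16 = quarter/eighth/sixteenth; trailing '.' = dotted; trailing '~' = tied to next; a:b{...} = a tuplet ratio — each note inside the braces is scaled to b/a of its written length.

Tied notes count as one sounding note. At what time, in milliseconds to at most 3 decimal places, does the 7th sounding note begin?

note 7 onset = 9/2b = 2571.429ms

1. 0.0ms @ 0 + 857.143ms (3/2)
2. 857.143ms @ 3/2 + 1028.571ms (9/5)
3. 1885.714ms @ 33/10 + 171.429ms (3/10)
4. 2057.143ms @ 18/5 + 171.429ms (3/10)
5. 2228.571ms @ 39/10 + 171.429ms (3/10)
6. 2400.0ms @ 21/5 + 171.429ms (3/10)
7. 2571.429ms @ 9/2 + 857.143ms (3/2)
8. 3428.571ms @ 6 + 428.571ms (3/4)
9. 3857.143ms @ 27/4 + 428.571ms (3/4)
10. 4285.714ms @ 15/2 + 857.143ms (3/2)
11. 5142.857ms @ 9 + 857.143ms (3/2)
12. 6000.0ms @ 21/2 + 857.143ms (3/2)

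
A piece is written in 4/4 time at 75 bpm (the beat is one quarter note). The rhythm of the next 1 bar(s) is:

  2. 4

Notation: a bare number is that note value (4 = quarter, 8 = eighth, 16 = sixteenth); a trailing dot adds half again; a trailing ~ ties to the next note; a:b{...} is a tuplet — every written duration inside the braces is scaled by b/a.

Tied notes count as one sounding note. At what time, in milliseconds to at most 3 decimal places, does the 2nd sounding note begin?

1. 0.0ms @ 0 + 2400.0ms (3)
2. 2400.0ms @ 3 + 800.0ms (1)

note 2 onset = 3b = 2400.0ms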